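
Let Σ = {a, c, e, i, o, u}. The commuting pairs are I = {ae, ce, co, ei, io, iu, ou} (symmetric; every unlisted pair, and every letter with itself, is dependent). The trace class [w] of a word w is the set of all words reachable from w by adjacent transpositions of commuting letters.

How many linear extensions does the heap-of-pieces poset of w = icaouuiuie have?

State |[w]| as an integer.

0(i) covers ∅
1(c) covers 0:i
2(a) covers 1:c
3(o) covers 2:a
4(u) covers 2:a
5(u) covers 4:u
6(i) covers 2:a
7(u) covers 5:u
8(i) covers 6:i
9(e) covers 3:o, 7:u
floor of heap: 0:i
completions by unplaced set U, small U first (add the entries for U minus each lowest piece of U):
  |U|=1: {8}:1  {9}:1
  |U|=2: {3,9}:1  {6,8}:1  {7,9}:1  {8,9}:2
  |U|=3: {3,7,9}:2  {3,8,9}:3  {5,7,9}:1  {6,8,9}:3  {7,8,9}:3
  |U|=4: {3,5,7,9}:3  {3,6,8,9}:6  {3,7,8,9}:8  {4,5,7,9}:1  {5,7,8,9}:4  {6,7,8,9}:6
  |U|=5: {3,4,5,7,9}:4  {3,5,7,8,9}:15  {3,6,7,8,9}:20  {4,5,7,8,9}:5  {5,6,7,8,9}:10
  |U|=6: {3,4,5,7,8,9}:24  {3,5,6,7,8,9}:45  {4,5,6,7,8,9}:15
  |U|=7: {3,4,5,6,7,8,9}:84
  |U|=8: {2,3,4,5,6,7,8,9}:84
  start at 0(i): 84

84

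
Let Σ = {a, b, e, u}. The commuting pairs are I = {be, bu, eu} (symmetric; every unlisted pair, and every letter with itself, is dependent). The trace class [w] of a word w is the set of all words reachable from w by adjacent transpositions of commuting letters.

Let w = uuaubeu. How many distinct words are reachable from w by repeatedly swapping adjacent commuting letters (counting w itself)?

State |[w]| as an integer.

drop 0:u onto floor
drop 1:u onto {0:u}
drop 2:a onto {1:u}
drop 3:u onto {2:a}
drop 4:b onto {2:a}
drop 5:e onto {2:a}
drop 6:u onto {3:u}
ground layer = {0:u}
drop-orders for the pieces not yet dropped (sum over which currently-grounded one goes next):
  1 to go: {4} 1  {5} 1  {6} 1
  2 to go: {3,6} 1  {4,5} 2  {4,6} 2  {5,6} 2
  3 to go: {3,4,6} 3  {3,5,6} 3  {4,5,6} 6
  4 to go: {3,4,5,6} 12
  5 to go: {2,3,4,5,6} 12
  if 0:u drops first: 12 orders

12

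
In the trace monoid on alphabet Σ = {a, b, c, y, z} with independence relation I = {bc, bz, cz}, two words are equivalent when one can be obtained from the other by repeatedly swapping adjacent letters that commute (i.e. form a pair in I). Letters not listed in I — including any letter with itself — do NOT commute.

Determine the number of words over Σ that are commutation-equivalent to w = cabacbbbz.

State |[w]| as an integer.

drop 0:c onto floor
drop 1:a onto {0:c}
drop 2:b onto {1:a}
drop 3:a onto {2:b}
drop 4:c onto {3:a}
drop 5:b onto {3:a}
drop 6:b onto {5:b}
drop 7:b onto {6:b}
drop 8:z onto {3:a}
ground layer = {0:c}
drop-orders for the pieces not yet dropped (sum over which currently-grounded one goes next):
  1 to go: {4} 1  {7} 1  {8} 1
  2 to go: {4,7} 2  {4,8} 2  {6,7} 1  {7,8} 2
  3 to go: {4,6,7} 3  {4,7,8} 6  {5,6,7} 1  {6,7,8} 3
  4 to go: {4,5,6,7} 4  {4,6,7,8} 12  {5,6,7,8} 4
  5 to go: {4,5,6,7,8} 20
  6 to go: {3,4,5,6,7,8} 20
  7 to go: {2,3,4,5,6,7,8} 20
  if 0:c drops first: 20 orders

20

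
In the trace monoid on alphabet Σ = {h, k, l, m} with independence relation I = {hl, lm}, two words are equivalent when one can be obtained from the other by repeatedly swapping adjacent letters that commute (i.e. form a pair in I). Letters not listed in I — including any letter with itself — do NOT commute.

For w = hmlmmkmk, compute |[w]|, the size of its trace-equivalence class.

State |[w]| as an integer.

5

drop 0:h onto floor
drop 1:m onto {0:h}
drop 2:l onto floor
drop 3:m onto {1:m}
drop 4:m onto {3:m}
drop 5:k onto {2:l, 4:m}
drop 6:m onto {5:k}
drop 7:k onto {6:m}
ground layer = {0:h, 2:l}
drop-orders for the pieces not yet dropped (sum over which currently-grounded one goes next):
  1 to go: {7} 1
  2 to go: {6,7} 1
  3 to go: {5,6,7} 1
  4 to go: {2,5,6,7} 1  {4,5,6,7} 1
  5 to go: {2,4,5,6,7} 2  {3,4,5,6,7} 1
  6 to go: {1,3,4,5,6,7} 1  {2,3,4,5,6,7} 3
  if 0:h drops first: 4 orders
  if 2:l drops first: 1 orders
heap linearizations: 5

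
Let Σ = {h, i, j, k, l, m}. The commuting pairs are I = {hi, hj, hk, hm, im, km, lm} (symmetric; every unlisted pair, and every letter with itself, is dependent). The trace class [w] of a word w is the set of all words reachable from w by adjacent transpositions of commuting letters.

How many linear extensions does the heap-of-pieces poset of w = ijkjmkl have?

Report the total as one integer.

3

piece 0:i — minimal
piece 1:j rests on {0:i}
piece 2:k rests on {1:j}
piece 3:j rests on {2:k}
piece 4:m rests on {3:j}
piece 5:k rests on {3:j}
piece 6:l rests on {5:k}
minimal pieces: {0:i}
ways to finish when only these pieces remain (= sum over removing one remaining piece with nothing left below it):
  1 left: {4}→1  {6}→1
  2 left: {4,6}→2  {5,6}→1
  3 left: {4,5,6}→3
  4 left: {3,4,5,6}→3
  5 left: {2,3,4,5,6}→3
  placing 0:i first → 3 extensions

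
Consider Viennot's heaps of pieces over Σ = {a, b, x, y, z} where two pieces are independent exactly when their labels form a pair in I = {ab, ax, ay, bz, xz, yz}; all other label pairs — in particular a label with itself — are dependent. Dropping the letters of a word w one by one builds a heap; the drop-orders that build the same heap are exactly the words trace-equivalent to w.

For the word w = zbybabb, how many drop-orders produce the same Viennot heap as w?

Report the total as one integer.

drop 0:z onto floor
drop 1:b onto floor
drop 2:y onto {1:b}
drop 3:b onto {2:y}
drop 4:a onto {0:z}
drop 5:b onto {3:b}
drop 6:b onto {5:b}
ground layer = {0:z, 1:b}
drop-orders for the pieces not yet dropped (sum over which currently-grounded one goes next):
  1 to go: {4} 1  {6} 1
  2 to go: {0,4} 1  {4,6} 2  {5,6} 1
  3 to go: {0,4,6} 3  {3,5,6} 1  {4,5,6} 3
  4 to go: {0,4,5,6} 6  {2,3,5,6} 1  {3,4,5,6} 4
  5 to go: {0,3,4,5,6} 10  {1,2,3,5,6} 1  {2,3,4,5,6} 5
  if 0:z drops first: 6 orders
  if 1:b drops first: 15 orders
heap linearizations: 21

21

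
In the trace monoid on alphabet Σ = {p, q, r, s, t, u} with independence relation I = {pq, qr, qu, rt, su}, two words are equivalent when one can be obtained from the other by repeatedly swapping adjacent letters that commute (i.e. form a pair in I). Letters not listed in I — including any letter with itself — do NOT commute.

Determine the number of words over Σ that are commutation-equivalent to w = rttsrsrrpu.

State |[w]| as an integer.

0(r) covers ∅
1(t) covers ∅
2(t) covers 1:t
3(s) covers 0:r, 2:t
4(r) covers 3:s
5(s) covers 4:r
6(r) covers 5:s
7(r) covers 6:r
8(p) covers 7:r
9(u) covers 8:p
floor of heap: 0:r, 1:t
completions by unplaced set U, small U first (add the entries for U minus each lowest piece of U):
  |U|=1: {9}:1
  |U|=2: {8,9}:1
  |U|=3: {7,8,9}:1
  |U|=4: {6,7,8,9}:1
  |U|=5: {5,6,7,8,9}:1
  |U|=6: {4,5,6,7,8,9}:1
  |U|=7: {3,4,5,6,7,8,9}:1
  |U|=8: {0,3,4,5,6,7,8,9}:1  {2,3,4,5,6,7,8,9}:1
  start at 0(r): 1
  start at 1(t): 2
sum over floor = 3

3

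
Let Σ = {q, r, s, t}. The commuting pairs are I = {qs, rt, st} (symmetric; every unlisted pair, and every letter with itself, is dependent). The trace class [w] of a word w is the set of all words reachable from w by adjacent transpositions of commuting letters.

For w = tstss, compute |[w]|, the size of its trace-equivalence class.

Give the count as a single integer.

0(t) covers ∅
1(s) covers ∅
2(t) covers 0:t
3(s) covers 1:s
4(s) covers 3:s
floor of heap: 0:t, 1:s
completions by unplaced set U, small U first (add the entries for U minus each lowest piece of U):
  |U|=1: {2}:1  {4}:1
  |U|=2: {0,2}:1  {2,4}:2  {3,4}:1
  |U|=3: {0,2,4}:3  {1,3,4}:1  {2,3,4}:3
  start at 0(t): 4
  start at 1(s): 6
sum over floor = 10

10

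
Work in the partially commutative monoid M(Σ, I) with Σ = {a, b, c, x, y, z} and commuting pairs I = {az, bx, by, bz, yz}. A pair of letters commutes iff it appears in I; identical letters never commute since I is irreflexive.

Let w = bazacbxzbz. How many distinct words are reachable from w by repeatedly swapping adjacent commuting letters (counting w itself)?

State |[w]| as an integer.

40

piece 0:b — minimal
piece 1:a rests on {0:b}
piece 2:z — minimal
piece 3:a rests on {1:a}
piece 4:c rests on {2:z, 3:a}
piece 5:b rests on {4:c}
piece 6:x rests on {4:c}
piece 7:z rests on {6:x}
piece 8:b rests on {5:b}
piece 9:z rests on {7:z}
minimal pieces: {0:b, 2:z}
ways to finish when only these pieces remain (= sum over removing one remaining piece with nothing left below it):
  1 left: {8}→1  {9}→1
  2 left: {5,8}→1  {7,9}→1  {8,9}→2
  3 left: {5,8,9}→3  {6,7,9}→1  {7,8,9}→3
  4 left: {5,7,8,9}→6  {6,7,8,9}→4
  5 left: {5,6,7,8,9}→10
  6 left: {4,5,6,7,8,9}→10
  7 left: {2,4,5,6,7,8,9}→10  {3,4,5,6,7,8,9}→10
  8 left: {1,3,4,5,6,7,8,9}→10  {2,3,4,5,6,7,8,9}→20
  placing 0:b first → 30 extensions
  placing 2:z first → 10 extensions
total linear extensions = 40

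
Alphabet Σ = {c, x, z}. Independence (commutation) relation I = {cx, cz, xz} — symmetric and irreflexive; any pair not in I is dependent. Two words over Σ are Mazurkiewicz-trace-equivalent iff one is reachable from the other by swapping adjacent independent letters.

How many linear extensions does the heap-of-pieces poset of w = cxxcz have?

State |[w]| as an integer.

#0=c has no predecessor
#1=x has no predecessor
#2=x depends on [1:x]
#3=c depends on [0:c]
#4=z has no predecessor
sources: [0:c, 1:x, 4:z]
N(rest) = Σ N(rest − s) over sources s of rest; N(one piece) = 1:
  size 1 → [2]=1  [3]=1  [4]=1
  size 2 → [0,3]=1  [1,2]=1  [2,3]=2  [2,4]=2  [3,4]=2
  size 3 → [0,2,3]=3  [0,3,4]=3  [1,2,3]=3  [1,2,4]=3  [2,3,4]=6
  first=0(c) contributes 12
  first=1(x) contributes 12
  first=4(z) contributes 6
|[w]| = 30

30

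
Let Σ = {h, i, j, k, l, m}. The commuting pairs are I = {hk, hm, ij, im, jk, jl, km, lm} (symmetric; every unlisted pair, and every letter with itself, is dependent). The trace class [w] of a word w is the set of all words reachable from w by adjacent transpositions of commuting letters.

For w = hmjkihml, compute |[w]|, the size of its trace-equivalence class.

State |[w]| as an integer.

0(h) covers ∅
1(m) covers ∅
2(j) covers 0:h, 1:m
3(k) covers ∅
4(i) covers 0:h, 3:k
5(h) covers 2:j, 4:i
6(m) covers 2:j
7(l) covers 5:h
floor of heap: 0:h, 1:m, 3:k
completions by unplaced set U, small U first (add the entries for U minus each lowest piece of U):
  |U|=1: {6}:1  {7}:1
  |U|=2: {5,7}:1  {6,7}:2
  |U|=3: {4,5,7}:1  {5,6,7}:3
  |U|=4: {2,5,6,7}:3  {3,4,5,7}:1  {4,5,6,7}:4
  |U|=5: {1,2,5,6,7}:3  {2,4,5,6,7}:7  {3,4,5,6,7}:5
  |U|=6: {0,2,4,5,6,7}:7  {1,2,4,5,6,7}:10  {2,3,4,5,6,7}:12
  start at 0(h): 22
  start at 1(m): 19
  start at 3(k): 17
sum over floor = 58

58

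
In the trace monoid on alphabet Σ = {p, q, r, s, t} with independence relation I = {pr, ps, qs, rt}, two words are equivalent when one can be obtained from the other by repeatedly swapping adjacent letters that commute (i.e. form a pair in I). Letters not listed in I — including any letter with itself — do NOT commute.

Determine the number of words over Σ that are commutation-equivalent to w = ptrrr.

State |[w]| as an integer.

10

piece 0:p — minimal
piece 1:t rests on {0:p}
piece 2:r — minimal
piece 3:r rests on {2:r}
piece 4:r rests on {3:r}
minimal pieces: {0:p, 2:r}
ways to finish when only these pieces remain (= sum over removing one remaining piece with nothing left below it):
  1 left: {1}→1  {4}→1
  2 left: {0,1}→1  {1,4}→2  {3,4}→1
  3 left: {0,1,4}→3  {1,3,4}→3  {2,3,4}→1
  placing 0:p first → 4 extensions
  placing 2:r first → 6 extensions
total linear extensions = 10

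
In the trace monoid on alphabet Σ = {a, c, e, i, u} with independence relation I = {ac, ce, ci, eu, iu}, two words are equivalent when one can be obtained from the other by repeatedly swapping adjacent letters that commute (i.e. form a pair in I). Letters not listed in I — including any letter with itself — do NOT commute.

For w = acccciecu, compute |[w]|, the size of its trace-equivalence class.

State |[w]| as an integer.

83

piece 0:a — minimal
piece 1:c — minimal
piece 2:c rests on {1:c}
piece 3:c rests on {2:c}
piece 4:c rests on {3:c}
piece 5:i rests on {0:a}
piece 6:e rests on {5:i}
piece 7:c rests on {4:c}
piece 8:u rests on {0:a, 7:c}
minimal pieces: {0:a, 1:c}
ways to finish when only these pieces remain (= sum over removing one remaining piece with nothing left below it):
  1 left: {6}→1  {8}→1
  2 left: {5,6}→1  {6,8}→2  {7,8}→1
  3 left: {4,7,8}→1  {5,6,8}→3  {6,7,8}→3
  4 left: {0,5,6,8}→3  {3,4,7,8}→1  {4,6,7,8}→4  {5,6,7,8}→6
  5 left: {0,5,6,7,8}→9  {2,3,4,7,8}→1  {3,4,6,7,8}→5  {4,5,6,7,8}→10
  6 left: {0,4,5,6,7,8}→19  {1,2,3,4,7,8}→1  {2,3,4,6,7,8}→6  {3,4,5,6,7,8}→15
  7 left: {0,3,4,5,6,7,8}→34  {1,2,3,4,6,7,8}→7  {2,3,4,5,6,7,8}→21
  placing 0:a first → 28 extensions
  placing 1:c first → 55 extensions
total linear extensions = 83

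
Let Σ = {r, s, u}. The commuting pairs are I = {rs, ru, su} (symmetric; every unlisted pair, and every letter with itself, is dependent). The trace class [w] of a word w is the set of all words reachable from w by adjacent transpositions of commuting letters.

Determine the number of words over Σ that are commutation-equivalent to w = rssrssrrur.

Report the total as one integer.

1260

0(r) covers ∅
1(s) covers ∅
2(s) covers 1:s
3(r) covers 0:r
4(s) covers 2:s
5(s) covers 4:s
6(r) covers 3:r
7(r) covers 6:r
8(u) covers ∅
9(r) covers 7:r
floor of heap: 0:r, 1:s, 8:u
completions by unplaced set U, small U first (add the entries for U minus each lowest piece of U):
  |U|=1: {5}:1  {8}:1  {9}:1
  |U|=2: {4,5}:1  {5,8}:2  {5,9}:2  {7,9}:1  {8,9}:2
  |U|=3: {2,4,5}:1  {4,5,8}:3  {4,5,9}:3  {5,7,9}:3  {5,8,9}:6  {6,7,9}:1  {7,8,9}:3
  |U|=4: {1,2,4,5}:1  {2,4,5,8}:4  {2,4,5,9}:4  {3,6,7,9}:1  {4,5,7,9}:6  {4,5,8,9}:12  {5,6,7,9}:4  {5,7,8,9}:12  {6,7,8,9}:4
  |U|=5: {0,3,6,7,9}:1  {1,2,4,5,8}:5  {1,2,4,5,9}:5  {2,4,5,7,9}:10  {2,4,5,8,9}:20  {3,5,6,7,9}:5  {3,6,7,8,9}:5  {4,5,6,7,9}:10  {4,5,7,8,9}:30  {5,6,7,8,9}:20
  |U|=6: {0,3,5,6,7,9}:6  {0,3,6,7,8,9}:6  {1,2,4,5,7,9}:15  {1,2,4,5,8,9}:30  {2,4,5,6,7,9}:20  {2,4,5,7,8,9}:60  {3,4,5,6,7,9}:15  {3,5,6,7,8,9}:30  {4,5,6,7,8,9}:60
  |U|=7: {0,3,4,5,6,7,9}:21  {0,3,5,6,7,8,9}:42  {1,2,4,5,6,7,9}:35  {1,2,4,5,7,8,9}:105  {2,3,4,5,6,7,9}:35  {2,4,5,6,7,8,9}:140  {3,4,5,6,7,8,9}:105
  |U|=8: {0,2,3,4,5,6,7,9}:56  {0,3,4,5,6,7,8,9}:168  {1,2,3,4,5,6,7,9}:70  {1,2,4,5,6,7,8,9}:280  {2,3,4,5,6,7,8,9}:280
  start at 0(r): 630
  start at 1(s): 504
  start at 8(u): 126
sum over floor = 1260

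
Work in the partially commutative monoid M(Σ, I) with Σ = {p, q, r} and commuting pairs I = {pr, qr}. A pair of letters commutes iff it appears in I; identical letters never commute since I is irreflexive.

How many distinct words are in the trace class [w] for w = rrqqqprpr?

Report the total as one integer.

#0=r has no predecessor
#1=r depends on [0:r]
#2=q has no predecessor
#3=q depends on [2:q]
#4=q depends on [3:q]
#5=p depends on [4:q]
#6=r depends on [1:r]
#7=p depends on [5:p]
#8=r depends on [6:r]
sources: [0:r, 2:q]
N(rest) = Σ N(rest − s) over sources s of rest; N(one piece) = 1:
  size 1 → [7]=1  [8]=1
  size 2 → [5,7]=1  [6,8]=1  [7,8]=2
  size 3 → [1,6,8]=1  [4,5,7]=1  [5,7,8]=3  [6,7,8]=3
  size 4 → [0,1,6,8]=1  [1,6,7,8]=4  [3,4,5,7]=1  [4,5,7,8]=4  [5,6,7,8]=6
  size 5 → [0,1,6,7,8]=5  [1,5,6,7,8]=10  [2,3,4,5,7]=1  [3,4,5,7,8]=5  [4,5,6,7,8]=10
  size 6 → [0,1,5,6,7,8]=15  [1,4,5,6,7,8]=20  [2,3,4,5,7,8]=6  [3,4,5,6,7,8]=15
  size 7 → [0,1,4,5,6,7,8]=35  [1,3,4,5,6,7,8]=35  [2,3,4,5,6,7,8]=21
  first=0(r) contributes 56
  first=2(q) contributes 70
|[w]| = 126

126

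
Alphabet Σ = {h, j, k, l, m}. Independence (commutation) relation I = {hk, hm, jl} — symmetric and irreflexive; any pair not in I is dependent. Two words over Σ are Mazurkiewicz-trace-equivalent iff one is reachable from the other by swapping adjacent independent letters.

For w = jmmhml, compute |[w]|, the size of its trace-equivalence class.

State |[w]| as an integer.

4

drop 0:j onto floor
drop 1:m onto {0:j}
drop 2:m onto {1:m}
drop 3:h onto {0:j}
drop 4:m onto {2:m}
drop 5:l onto {3:h, 4:m}
ground layer = {0:j}
drop-orders for the pieces not yet dropped (sum over which currently-grounded one goes next):
  1 to go: {5} 1
  2 to go: {3,5} 1  {4,5} 1
  3 to go: {2,4,5} 1  {3,4,5} 2
  4 to go: {1,2,4,5} 1  {2,3,4,5} 3
  if 0:j drops first: 4 orders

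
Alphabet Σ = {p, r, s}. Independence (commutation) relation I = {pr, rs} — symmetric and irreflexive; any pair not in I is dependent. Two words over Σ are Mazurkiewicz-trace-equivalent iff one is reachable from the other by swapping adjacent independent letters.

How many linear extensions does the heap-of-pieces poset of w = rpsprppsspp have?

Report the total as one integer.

55

piece 0:r — minimal
piece 1:p — minimal
piece 2:s rests on {1:p}
piece 3:p rests on {2:s}
piece 4:r rests on {0:r}
piece 5:p rests on {3:p}
piece 6:p rests on {5:p}
piece 7:s rests on {6:p}
piece 8:s rests on {7:s}
piece 9:p rests on {8:s}
piece 10:p rests on {9:p}
minimal pieces: {0:r, 1:p}
ways to finish when only these pieces remain (= sum over removing one remaining piece with nothing left below it):
  1 left: {4}→1  {10}→1
  2 left: {0,4}→1  {4,10}→2  {9,10}→1
  3 left: {0,4,10}→3  {4,9,10}→3  {8,9,10}→1
  4 left: {0,4,9,10}→6  {4,8,9,10}→4  {7,8,9,10}→1
  5 left: {0,4,8,9,10}→10  {4,7,8,9,10}→5  {6,7,8,9,10}→1
  6 left: {0,4,7,8,9,10}→15  {4,6,7,8,9,10}→6  {5,6,7,8,9,10}→1
  7 left: {0,4,6,7,8,9,10}→21  {3,5,6,7,8,9,10}→1  {4,5,6,7,8,9,10}→7
  8 left: {0,4,5,6,7,8,9,10}→28  {2,3,5,6,7,8,9,10}→1  {3,4,5,6,7,8,9,10}→8
  9 left: {0,3,4,5,6,7,8,9,10}→36  {1,2,3,5,6,7,8,9,10}→1  {2,3,4,5,6,7,8,9,10}→9
  placing 0:r first → 10 extensions
  placing 1:p first → 45 extensions
total linear extensions = 55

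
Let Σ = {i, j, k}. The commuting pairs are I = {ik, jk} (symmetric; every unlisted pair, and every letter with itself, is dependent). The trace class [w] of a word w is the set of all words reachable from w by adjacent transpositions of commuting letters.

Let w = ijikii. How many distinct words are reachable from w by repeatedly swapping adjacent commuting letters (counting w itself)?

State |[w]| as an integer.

drop 0:i onto floor
drop 1:j onto {0:i}
drop 2:i onto {1:j}
drop 3:k onto floor
drop 4:i onto {2:i}
drop 5:i onto {4:i}
ground layer = {0:i, 3:k}
drop-orders for the pieces not yet dropped (sum over which currently-grounded one goes next):
  1 to go: {3} 1  {5} 1
  2 to go: {3,5} 2  {4,5} 1
  3 to go: {2,4,5} 1  {3,4,5} 3
  4 to go: {1,2,4,5} 1  {2,3,4,5} 4
  if 0:i drops first: 5 orders
  if 3:k drops first: 1 orders
heap linearizations: 6

6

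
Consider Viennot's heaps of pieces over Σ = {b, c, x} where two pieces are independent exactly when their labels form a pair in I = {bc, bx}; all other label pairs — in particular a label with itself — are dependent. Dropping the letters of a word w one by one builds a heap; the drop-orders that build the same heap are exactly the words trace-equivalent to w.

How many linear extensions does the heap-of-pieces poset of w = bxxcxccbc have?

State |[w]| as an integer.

#0=b has no predecessor
#1=x has no predecessor
#2=x depends on [1:x]
#3=c depends on [2:x]
#4=x depends on [3:c]
#5=c depends on [4:x]
#6=c depends on [5:c]
#7=b depends on [0:b]
#8=c depends on [6:c]
sources: [0:b, 1:x]
N(rest) = Σ N(rest − s) over sources s of rest; N(one piece) = 1:
  size 1 → [7]=1  [8]=1
  size 2 → [0,7]=1  [6,8]=1  [7,8]=2
  size 3 → [0,7,8]=3  [5,6,8]=1  [6,7,8]=3
  size 4 → [0,6,7,8]=6  [4,5,6,8]=1  [5,6,7,8]=4
  size 5 → [0,5,6,7,8]=10  [3,4,5,6,8]=1  [4,5,6,7,8]=5
  size 6 → [0,4,5,6,7,8]=15  [2,3,4,5,6,8]=1  [3,4,5,6,7,8]=6
  size 7 → [0,3,4,5,6,7,8]=21  [1,2,3,4,5,6,8]=1  [2,3,4,5,6,7,8]=7
  first=0(b) contributes 8
  first=1(x) contributes 28
|[w]| = 36

36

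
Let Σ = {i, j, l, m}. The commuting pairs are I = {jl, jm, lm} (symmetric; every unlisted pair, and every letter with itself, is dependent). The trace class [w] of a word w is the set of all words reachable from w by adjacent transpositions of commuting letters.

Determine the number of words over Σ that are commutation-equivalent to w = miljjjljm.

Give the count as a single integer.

piece 0:m — minimal
piece 1:i rests on {0:m}
piece 2:l rests on {1:i}
piece 3:j rests on {1:i}
piece 4:j rests on {3:j}
piece 5:j rests on {4:j}
piece 6:l rests on {2:l}
piece 7:j rests on {5:j}
piece 8:m rests on {1:i}
minimal pieces: {0:m}
ways to finish when only these pieces remain (= sum over removing one remaining piece with nothing left below it):
  1 left: {6}→1  {7}→1  {8}→1
  2 left: {2,6}→1  {5,7}→1  {6,7}→2  {6,8}→2  {7,8}→2
  3 left: {2,6,7}→3  {2,6,8}→3  {4,5,7}→1  {5,6,7}→3  {5,7,8}→3  {6,7,8}→6
  4 left: {2,5,6,7}→6  {2,6,7,8}→12  {3,4,5,7}→1  {4,5,6,7}→4  {4,5,7,8}→4  {5,6,7,8}→12
  5 left: {2,4,5,6,7}→10  {2,5,6,7,8}→30  {3,4,5,6,7}→5  {3,4,5,7,8}→5  {4,5,6,7,8}→20
  6 left: {2,3,4,5,6,7}→15  {2,4,5,6,7,8}→60  {3,4,5,6,7,8}→30
  7 left: {2,3,4,5,6,7,8}→105
  placing 0:m first → 105 extensions

105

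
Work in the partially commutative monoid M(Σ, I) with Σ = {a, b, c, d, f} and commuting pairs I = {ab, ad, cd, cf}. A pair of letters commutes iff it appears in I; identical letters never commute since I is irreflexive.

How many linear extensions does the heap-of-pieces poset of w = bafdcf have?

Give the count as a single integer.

#0=b has no predecessor
#1=a has no predecessor
#2=f depends on [0:b, 1:a]
#3=d depends on [2:f]
#4=c depends on [0:b, 1:a]
#5=f depends on [3:d]
sources: [0:b, 1:a]
N(rest) = Σ N(rest − s) over sources s of rest; N(one piece) = 1:
  size 1 → [4]=1  [5]=1
  size 2 → [3,5]=1  [4,5]=2
  size 3 → [2,3,5]=1  [3,4,5]=3
  size 4 → [2,3,4,5]=4
  first=0(b) contributes 4
  first=1(a) contributes 4
|[w]| = 8

8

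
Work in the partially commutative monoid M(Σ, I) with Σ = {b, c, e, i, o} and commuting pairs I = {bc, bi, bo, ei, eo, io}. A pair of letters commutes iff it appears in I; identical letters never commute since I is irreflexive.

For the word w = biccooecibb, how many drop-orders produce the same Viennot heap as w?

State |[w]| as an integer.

146

0(b) covers ∅
1(i) covers ∅
2(c) covers 1:i
3(c) covers 2:c
4(o) covers 3:c
5(o) covers 4:o
6(e) covers 0:b, 3:c
7(c) covers 5:o, 6:e
8(i) covers 7:c
9(b) covers 6:e
10(b) covers 9:b
floor of heap: 0:b, 1:i
completions by unplaced set U, small U first (add the entries for U minus each lowest piece of U):
  |U|=1: {8}:1  {10}:1
  |U|=2: {7,8}:1  {8,10}:2  {9,10}:1
  |U|=3: {5,7,8}:1  {7,8,10}:3  {8,9,10}:3
  |U|=4: {4,5,7,8}:1  {5,7,8,10}:4  {7,8,9,10}:6
  |U|=5: {4,5,7,8,10}:5  {5,7,8,9,10}:10  {6,7,8,9,10}:6
  |U|=6: {0,6,7,8,9,10}:6  {4,5,7,8,9,10}:15  {5,6,7,8,9,10}:16
  |U|=7: {0,5,6,7,8,9,10}:22  {4,5,6,7,8,9,10}:31
  |U|=8: {0,4,5,6,7,8,9,10}:53  {3,4,5,6,7,8,9,10}:31
  |U|=9: {0,3,4,5,6,7,8,9,10}:84  {2,3,4,5,6,7,8,9,10}:31
  start at 0(b): 31
  start at 1(i): 115
sum over floor = 146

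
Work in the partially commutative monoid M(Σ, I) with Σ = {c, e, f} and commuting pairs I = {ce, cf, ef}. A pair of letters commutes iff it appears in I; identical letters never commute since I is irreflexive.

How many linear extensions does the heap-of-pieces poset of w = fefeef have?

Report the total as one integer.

20

#0=f has no predecessor
#1=e has no predecessor
#2=f depends on [0:f]
#3=e depends on [1:e]
#4=e depends on [3:e]
#5=f depends on [2:f]
sources: [0:f, 1:e]
N(rest) = Σ N(rest − s) over sources s of rest; N(one piece) = 1:
  size 1 → [4]=1  [5]=1
  size 2 → [2,5]=1  [3,4]=1  [4,5]=2
  size 3 → [0,2,5]=1  [1,3,4]=1  [2,4,5]=3  [3,4,5]=3
  size 4 → [0,2,4,5]=4  [1,3,4,5]=4  [2,3,4,5]=6
  first=0(f) contributes 10
  first=1(e) contributes 10
|[w]| = 20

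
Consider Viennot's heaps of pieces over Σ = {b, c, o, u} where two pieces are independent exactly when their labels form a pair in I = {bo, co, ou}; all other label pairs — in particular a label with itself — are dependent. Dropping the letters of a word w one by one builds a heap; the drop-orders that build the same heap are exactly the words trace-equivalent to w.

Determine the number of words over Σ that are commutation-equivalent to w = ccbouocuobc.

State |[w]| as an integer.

165

piece 0:c — minimal
piece 1:c rests on {0:c}
piece 2:b rests on {1:c}
piece 3:o — minimal
piece 4:u rests on {2:b}
piece 5:o rests on {3:o}
piece 6:c rests on {4:u}
piece 7:u rests on {6:c}
piece 8:o rests on {5:o}
piece 9:b rests on {7:u}
piece 10:c rests on {9:b}
minimal pieces: {0:c, 3:o}
ways to finish when only these pieces remain (= sum over removing one remaining piece with nothing left below it):
  1 left: {8}→1  {10}→1
  2 left: {5,8}→1  {8,10}→2  {9,10}→1
  3 left: {3,5,8}→1  {5,8,10}→3  {7,9,10}→1  {8,9,10}→3
  4 left: {3,5,8,10}→4  {5,8,9,10}→6  {6,7,9,10}→1  {7,8,9,10}→4
  5 left: {3,5,8,9,10}→10  {4,6,7,9,10}→1  {5,7,8,9,10}→10  {6,7,8,9,10}→5
  6 left: {2,4,6,7,9,10}→1  {3,5,7,8,9,10}→20  {4,6,7,8,9,10}→6  {5,6,7,8,9,10}→15
  7 left: {1,2,4,6,7,9,10}→1  {2,4,6,7,8,9,10}→7  {3,5,6,7,8,9,10}→35  {4,5,6,7,8,9,10}→21
  8 left: {0,1,2,4,6,7,9,10}→1  {1,2,4,6,7,8,9,10}→8  {2,4,5,6,7,8,9,10}→28  {3,4,5,6,7,8,9,10}→56
  9 left: {0,1,2,4,6,7,8,9,10}→9  {1,2,4,5,6,7,8,9,10}→36  {2,3,4,5,6,7,8,9,10}→84
  placing 0:c first → 120 extensions
  placing 3:o first → 45 extensions
total linear extensions = 165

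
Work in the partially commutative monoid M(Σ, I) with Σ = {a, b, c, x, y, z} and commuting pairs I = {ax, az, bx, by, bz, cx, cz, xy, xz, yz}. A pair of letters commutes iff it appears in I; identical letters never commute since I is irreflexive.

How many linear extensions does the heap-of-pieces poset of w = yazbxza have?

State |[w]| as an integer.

105

#0=y has no predecessor
#1=a depends on [0:y]
#2=z has no predecessor
#3=b depends on [1:a]
#4=x has no predecessor
#5=z depends on [2:z]
#6=a depends on [3:b]
sources: [0:y, 2:z, 4:x]
N(rest) = Σ N(rest − s) over sources s of rest; N(one piece) = 1:
  size 1 → [4]=1  [5]=1  [6]=1
  size 2 → [2,5]=1  [3,6]=1  [4,5]=2  [4,6]=2  [5,6]=2
  size 3 → [1,3,6]=1  [2,4,5]=3  [2,5,6]=3  [3,4,6]=3  [3,5,6]=3  [4,5,6]=6
  size 4 → [0,1,3,6]=1  [1,3,4,6]=4  [1,3,5,6]=4  [2,3,5,6]=6  [2,4,5,6]=12  [3,4,5,6]=12
  size 5 → [0,1,3,4,6]=5  [0,1,3,5,6]=5  [1,2,3,5,6]=10  [1,3,4,5,6]=20  [2,3,4,5,6]=30
  first=0(y) contributes 60
  first=2(z) contributes 30
  first=4(x) contributes 15
|[w]| = 105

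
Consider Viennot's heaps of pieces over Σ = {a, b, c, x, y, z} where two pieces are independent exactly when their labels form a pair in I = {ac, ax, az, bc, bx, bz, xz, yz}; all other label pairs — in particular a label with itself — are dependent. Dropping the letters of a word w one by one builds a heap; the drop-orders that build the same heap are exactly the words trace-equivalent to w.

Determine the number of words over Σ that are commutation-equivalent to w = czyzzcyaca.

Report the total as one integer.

12

#0=c has no predecessor
#1=z depends on [0:c]
#2=y depends on [0:c]
#3=z depends on [1:z]
#4=z depends on [3:z]
#5=c depends on [2:y, 4:z]
#6=y depends on [5:c]
#7=a depends on [6:y]
#8=c depends on [6:y]
#9=a depends on [7:a]
sources: [0:c]
N(rest) = Σ N(rest − s) over sources s of rest; N(one piece) = 1:
  size 1 → [8]=1  [9]=1
  size 2 → [7,9]=1  [8,9]=2
  size 3 → [7,8,9]=3
  size 4 → [6,7,8,9]=3
  size 5 → [5,6,7,8,9]=3
  size 6 → [2,5,6,7,8,9]=3  [4,5,6,7,8,9]=3
  size 7 → [2,4,5,6,7,8,9]=6  [3,4,5,6,7,8,9]=3
  size 8 → [1,3,4,5,6,7,8,9]=3  [2,3,4,5,6,7,8,9]=9
  first=0(c) contributes 12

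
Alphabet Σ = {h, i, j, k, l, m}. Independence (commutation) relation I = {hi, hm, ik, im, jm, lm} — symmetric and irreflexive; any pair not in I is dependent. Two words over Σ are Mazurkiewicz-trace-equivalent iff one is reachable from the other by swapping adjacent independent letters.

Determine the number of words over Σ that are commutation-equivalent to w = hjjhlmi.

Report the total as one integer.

7

0(h) covers ∅
1(j) covers 0:h
2(j) covers 1:j
3(h) covers 2:j
4(l) covers 3:h
5(m) covers ∅
6(i) covers 4:l
floor of heap: 0:h, 5:m
completions by unplaced set U, small U first (add the entries for U minus each lowest piece of U):
  |U|=1: {5}:1  {6}:1
  |U|=2: {4,6}:1  {5,6}:2
  |U|=3: {3,4,6}:1  {4,5,6}:3
  |U|=4: {2,3,4,6}:1  {3,4,5,6}:4
  |U|=5: {1,2,3,4,6}:1  {2,3,4,5,6}:5
  start at 0(h): 6
  start at 5(m): 1
sum over floor = 7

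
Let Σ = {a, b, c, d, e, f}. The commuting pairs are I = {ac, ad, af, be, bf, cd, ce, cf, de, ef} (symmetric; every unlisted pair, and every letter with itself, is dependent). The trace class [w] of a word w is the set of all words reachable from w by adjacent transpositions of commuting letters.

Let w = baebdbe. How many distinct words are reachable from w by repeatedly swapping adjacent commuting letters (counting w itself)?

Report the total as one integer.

piece 0:b — minimal
piece 1:a rests on {0:b}
piece 2:e rests on {1:a}
piece 3:b rests on {1:a}
piece 4:d rests on {3:b}
piece 5:b rests on {4:d}
piece 6:e rests on {2:e}
minimal pieces: {0:b}
ways to finish when only these pieces remain (= sum over removing one remaining piece with nothing left below it):
  1 left: {5}→1  {6}→1
  2 left: {2,6}→1  {4,5}→1  {5,6}→2
  3 left: {2,5,6}→3  {3,4,5}→1  {4,5,6}→3
  4 left: {2,4,5,6}→6  {3,4,5,6}→4
  5 left: {2,3,4,5,6}→10
  placing 0:b first → 10 extensions

10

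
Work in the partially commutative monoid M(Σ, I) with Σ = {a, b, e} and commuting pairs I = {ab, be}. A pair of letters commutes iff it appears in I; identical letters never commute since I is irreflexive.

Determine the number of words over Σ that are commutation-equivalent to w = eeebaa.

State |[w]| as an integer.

0(e) covers ∅
1(e) covers 0:e
2(e) covers 1:e
3(b) covers ∅
4(a) covers 2:e
5(a) covers 4:a
floor of heap: 0:e, 3:b
completions by unplaced set U, small U first (add the entries for U minus each lowest piece of U):
  |U|=1: {3}:1  {5}:1
  |U|=2: {3,5}:2  {4,5}:1
  |U|=3: {2,4,5}:1  {3,4,5}:3
  |U|=4: {1,2,4,5}:1  {2,3,4,5}:4
  start at 0(e): 5
  start at 3(b): 1
sum over floor = 6

6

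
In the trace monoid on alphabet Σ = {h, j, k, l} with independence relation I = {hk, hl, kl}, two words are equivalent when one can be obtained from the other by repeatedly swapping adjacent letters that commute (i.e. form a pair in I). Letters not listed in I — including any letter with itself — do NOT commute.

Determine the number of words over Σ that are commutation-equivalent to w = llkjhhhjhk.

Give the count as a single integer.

6

drop 0:l onto floor
drop 1:l onto {0:l}
drop 2:k onto floor
drop 3:j onto {1:l, 2:k}
drop 4:h onto {3:j}
drop 5:h onto {4:h}
drop 6:h onto {5:h}
drop 7:j onto {6:h}
drop 8:h onto {7:j}
drop 9:k onto {7:j}
ground layer = {0:l, 2:k}
drop-orders for the pieces not yet dropped (sum over which currently-grounded one goes next):
  1 to go: {8} 1  {9} 1
  2 to go: {8,9} 2
  3 to go: {7,8,9} 2
  4 to go: {6,7,8,9} 2
  5 to go: {5,6,7,8,9} 2
  6 to go: {4,5,6,7,8,9} 2
  7 to go: {3,4,5,6,7,8,9} 2
  8 to go: {1,3,4,5,6,7,8,9} 2  {2,3,4,5,6,7,8,9} 2
  if 0:l drops first: 4 orders
  if 2:k drops first: 2 orders
heap linearizations: 6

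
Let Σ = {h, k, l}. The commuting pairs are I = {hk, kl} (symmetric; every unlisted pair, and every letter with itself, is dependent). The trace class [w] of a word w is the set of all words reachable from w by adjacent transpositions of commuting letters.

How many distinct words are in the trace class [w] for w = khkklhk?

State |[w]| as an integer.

35

#0=k has no predecessor
#1=h has no predecessor
#2=k depends on [0:k]
#3=k depends on [2:k]
#4=l depends on [1:h]
#5=h depends on [4:l]
#6=k depends on [3:k]
sources: [0:k, 1:h]
N(rest) = Σ N(rest − s) over sources s of rest; N(one piece) = 1:
  size 1 → [5]=1  [6]=1
  size 2 → [3,6]=1  [4,5]=1  [5,6]=2
  size 3 → [1,4,5]=1  [2,3,6]=1  [3,5,6]=3  [4,5,6]=3
  size 4 → [0,2,3,6]=1  [1,4,5,6]=4  [2,3,5,6]=4  [3,4,5,6]=6
  size 5 → [0,2,3,5,6]=5  [1,3,4,5,6]=10  [2,3,4,5,6]=10
  first=0(k) contributes 20
  first=1(h) contributes 15
|[w]| = 35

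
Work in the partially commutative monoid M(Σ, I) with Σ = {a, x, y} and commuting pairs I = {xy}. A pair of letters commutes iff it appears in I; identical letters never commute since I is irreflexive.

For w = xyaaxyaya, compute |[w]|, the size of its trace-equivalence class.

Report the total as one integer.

4

#0=x has no predecessor
#1=y has no predecessor
#2=a depends on [0:x, 1:y]
#3=a depends on [2:a]
#4=x depends on [3:a]
#5=y depends on [3:a]
#6=a depends on [4:x, 5:y]
#7=y depends on [6:a]
#8=a depends on [7:y]
sources: [0:x, 1:y]
N(rest) = Σ N(rest − s) over sources s of rest; N(one piece) = 1:
  size 1 → [8]=1
  size 2 → [7,8]=1
  size 3 → [6,7,8]=1
  size 4 → [4,6,7,8]=1  [5,6,7,8]=1
  size 5 → [4,5,6,7,8]=2
  size 6 → [3,4,5,6,7,8]=2
  size 7 → [2,3,4,5,6,7,8]=2
  first=0(x) contributes 2
  first=1(y) contributes 2
|[w]| = 4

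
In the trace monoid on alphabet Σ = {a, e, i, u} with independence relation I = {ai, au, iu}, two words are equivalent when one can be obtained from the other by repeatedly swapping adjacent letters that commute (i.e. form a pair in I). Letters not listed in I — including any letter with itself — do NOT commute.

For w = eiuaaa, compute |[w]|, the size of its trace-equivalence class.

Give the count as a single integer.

20

piece 0:e — minimal
piece 1:i rests on {0:e}
piece 2:u rests on {0:e}
piece 3:a rests on {0:e}
piece 4:a rests on {3:a}
piece 5:a rests on {4:a}
minimal pieces: {0:e}
ways to finish when only these pieces remain (= sum over removing one remaining piece with nothing left below it):
  1 left: {1}→1  {2}→1  {5}→1
  2 left: {1,2}→2  {1,5}→2  {2,5}→2  {4,5}→1
  3 left: {1,2,5}→6  {1,4,5}→3  {2,4,5}→3  {3,4,5}→1
  4 left: {1,2,4,5}→12  {1,3,4,5}→4  {2,3,4,5}→4
  placing 0:e first → 20 extensions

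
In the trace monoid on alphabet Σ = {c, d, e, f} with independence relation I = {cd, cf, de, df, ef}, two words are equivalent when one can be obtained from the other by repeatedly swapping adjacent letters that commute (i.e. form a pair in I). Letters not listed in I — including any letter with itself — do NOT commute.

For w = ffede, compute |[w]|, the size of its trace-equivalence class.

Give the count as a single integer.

drop 0:f onto floor
drop 1:f onto {0:f}
drop 2:e onto floor
drop 3:d onto floor
drop 4:e onto {2:e}
ground layer = {0:f, 2:e, 3:d}
drop-orders for the pieces not yet dropped (sum over which currently-grounded one goes next):
  1 to go: {1} 1  {3} 1  {4} 1
  2 to go: {0,1} 1  {1,3} 2  {1,4} 2  {2,4} 1  {3,4} 2
  3 to go: {0,1,3} 3  {0,1,4} 3  {1,2,4} 3  {1,3,4} 6  {2,3,4} 3
  if 0:f drops first: 12 orders
  if 2:e drops first: 12 orders
  if 3:d drops first: 6 orders
heap linearizations: 30

30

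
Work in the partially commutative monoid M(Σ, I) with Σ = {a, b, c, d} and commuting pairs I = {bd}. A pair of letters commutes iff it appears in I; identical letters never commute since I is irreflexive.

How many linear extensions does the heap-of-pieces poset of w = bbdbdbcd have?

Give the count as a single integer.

15

piece 0:b — minimal
piece 1:b rests on {0:b}
piece 2:d — minimal
piece 3:b rests on {1:b}
piece 4:d rests on {2:d}
piece 5:b rests on {3:b}
piece 6:c rests on {4:d, 5:b}
piece 7:d rests on {6:c}
minimal pieces: {0:b, 2:d}
ways to finish when only these pieces remain (= sum over removing one remaining piece with nothing left below it):
  1 left: {7}→1
  2 left: {6,7}→1
  3 left: {4,6,7}→1  {5,6,7}→1
  4 left: {2,4,6,7}→1  {3,5,6,7}→1  {4,5,6,7}→2
  5 left: {1,3,5,6,7}→1  {2,4,5,6,7}→3  {3,4,5,6,7}→3
  6 left: {0,1,3,5,6,7}→1  {1,3,4,5,6,7}→4  {2,3,4,5,6,7}→6
  placing 0:b first → 10 extensions
  placing 2:d first → 5 extensions
total linear extensions = 15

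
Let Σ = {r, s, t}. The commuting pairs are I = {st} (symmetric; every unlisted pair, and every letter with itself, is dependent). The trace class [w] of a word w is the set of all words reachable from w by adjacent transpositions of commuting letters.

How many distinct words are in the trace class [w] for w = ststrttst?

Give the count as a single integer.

piece 0:s — minimal
piece 1:t — minimal
piece 2:s rests on {0:s}
piece 3:t rests on {1:t}
piece 4:r rests on {2:s, 3:t}
piece 5:t rests on {4:r}
piece 6:t rests on {5:t}
piece 7:s rests on {4:r}
piece 8:t rests on {6:t}
minimal pieces: {0:s, 1:t}
ways to finish when only these pieces remain (= sum over removing one remaining piece with nothing left below it):
  1 left: {7}→1  {8}→1
  2 left: {6,8}→1  {7,8}→2
  3 left: {5,6,8}→1  {6,7,8}→3
  4 left: {5,6,7,8}→4
  5 left: {4,5,6,7,8}→4
  6 left: {2,4,5,6,7,8}→4  {3,4,5,6,7,8}→4
  7 left: {0,2,4,5,6,7,8}→4  {1,3,4,5,6,7,8}→4  {2,3,4,5,6,7,8}→8
  placing 0:s first → 12 extensions
  placing 1:t first → 12 extensions
total linear extensions = 24

24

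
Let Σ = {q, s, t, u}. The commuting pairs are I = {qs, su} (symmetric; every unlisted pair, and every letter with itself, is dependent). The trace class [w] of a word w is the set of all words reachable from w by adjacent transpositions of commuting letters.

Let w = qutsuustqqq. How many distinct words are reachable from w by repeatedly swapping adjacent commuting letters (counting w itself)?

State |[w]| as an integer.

#0=q has no predecessor
#1=u depends on [0:q]
#2=t depends on [1:u]
#3=s depends on [2:t]
#4=u depends on [2:t]
#5=u depends on [4:u]
#6=s depends on [3:s]
#7=t depends on [5:u, 6:s]
#8=q depends on [7:t]
#9=q depends on [8:q]
#10=q depends on [9:q]
sources: [0:q]
N(rest) = Σ N(rest − s) over sources s of rest; N(one piece) = 1:
  size 1 → [10]=1
  size 2 → [9,10]=1
  size 3 → [8,9,10]=1
  size 4 → [7,8,9,10]=1
  size 5 → [5,7,8,9,10]=1  [6,7,8,9,10]=1
  size 6 → [3,6,7,8,9,10]=1  [4,5,7,8,9,10]=1  [5,6,7,8,9,10]=2
  size 7 → [3,5,6,7,8,9,10]=3  [4,5,6,7,8,9,10]=3
  size 8 → [3,4,5,6,7,8,9,10]=6
  size 9 → [2,3,4,5,6,7,8,9,10]=6
  first=0(q) contributes 6

6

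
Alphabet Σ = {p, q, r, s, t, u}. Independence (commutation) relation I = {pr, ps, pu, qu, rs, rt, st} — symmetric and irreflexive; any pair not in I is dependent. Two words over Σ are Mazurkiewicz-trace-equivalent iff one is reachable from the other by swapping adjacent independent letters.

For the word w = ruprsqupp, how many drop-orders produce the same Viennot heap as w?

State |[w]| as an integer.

42

piece 0:r — minimal
piece 1:u rests on {0:r}
piece 2:p — minimal
piece 3:r rests on {1:u}
piece 4:s rests on {1:u}
piece 5:q rests on {2:p, 3:r, 4:s}
piece 6:u rests on {3:r, 4:s}
piece 7:p rests on {5:q}
piece 8:p rests on {7:p}
minimal pieces: {0:r, 2:p}
ways to finish when only these pieces remain (= sum over removing one remaining piece with nothing left below it):
  1 left: {6}→1  {8}→1
  2 left: {6,8}→2  {7,8}→1
  3 left: {5,7,8}→1  {6,7,8}→3
  4 left: {2,5,7,8}→1  {5,6,7,8}→4
  5 left: {2,5,6,7,8}→5  {3,5,6,7,8}→4  {4,5,6,7,8}→4
  6 left: {2,3,5,6,7,8}→9  {2,4,5,6,7,8}→9  {3,4,5,6,7,8}→8
  7 left: {1,3,4,5,6,7,8}→8  {2,3,4,5,6,7,8}→26
  placing 0:r first → 34 extensions
  placing 2:p first → 8 extensions
total linear extensions = 42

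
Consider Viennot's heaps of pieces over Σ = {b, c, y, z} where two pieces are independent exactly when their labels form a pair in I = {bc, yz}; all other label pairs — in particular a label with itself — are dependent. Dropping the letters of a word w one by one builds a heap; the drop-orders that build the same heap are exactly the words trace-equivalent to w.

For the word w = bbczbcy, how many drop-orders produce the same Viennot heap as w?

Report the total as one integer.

6

piece 0:b — minimal
piece 1:b rests on {0:b}
piece 2:c — minimal
piece 3:z rests on {1:b, 2:c}
piece 4:b rests on {3:z}
piece 5:c rests on {3:z}
piece 6:y rests on {4:b, 5:c}
minimal pieces: {0:b, 2:c}
ways to finish when only these pieces remain (= sum over removing one remaining piece with nothing left below it):
  1 left: {6}→1
  2 left: {4,6}→1  {5,6}→1
  3 left: {4,5,6}→2
  4 left: {3,4,5,6}→2
  5 left: {1,3,4,5,6}→2  {2,3,4,5,6}→2
  placing 0:b first → 4 extensions
  placing 2:c first → 2 extensions
total linear extensions = 6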